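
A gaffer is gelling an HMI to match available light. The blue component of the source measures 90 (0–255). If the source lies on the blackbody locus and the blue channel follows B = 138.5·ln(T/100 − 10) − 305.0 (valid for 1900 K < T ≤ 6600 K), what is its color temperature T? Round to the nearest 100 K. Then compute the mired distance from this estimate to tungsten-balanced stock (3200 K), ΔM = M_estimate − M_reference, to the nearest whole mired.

+58 mireds

ln(t − 10) = (90 + 305.0) / 138.5 = 2.8520.
t − 10 = e^2.8520 = 17.322, so t = 27.322.
T = 100·t = 2732 K → 2700 K to the nearest 100 K.
M_estimate = 10⁶/2700 = 370.37; M_reference = 10⁶/3200 = 312.50.
ΔM = 370.37 − 312.50 = 57.87 → +58 mireds.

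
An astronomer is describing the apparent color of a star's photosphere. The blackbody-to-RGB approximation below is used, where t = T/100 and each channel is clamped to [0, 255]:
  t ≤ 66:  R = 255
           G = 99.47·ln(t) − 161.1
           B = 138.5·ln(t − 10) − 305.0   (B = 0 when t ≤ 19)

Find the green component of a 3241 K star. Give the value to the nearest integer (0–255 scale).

185

t = 3241/100 = 32.41; the t ≤ 66 branch applies.
G = 99.47·ln 32.41 − 161.1 = 99.47·3.4785 − 161.1 = 184.903.
Rounded: 185.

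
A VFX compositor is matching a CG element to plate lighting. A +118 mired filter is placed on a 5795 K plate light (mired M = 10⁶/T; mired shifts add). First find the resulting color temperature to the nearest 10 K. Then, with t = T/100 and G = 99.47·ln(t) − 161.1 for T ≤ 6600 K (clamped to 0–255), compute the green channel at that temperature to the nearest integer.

191

M_in = 10⁶/5795 = 172.56; M_out = 172.56 + (+118) = 290.56.
T_out = 10⁶/290.56 = 3441.6 K → 3440 K; t = 34.4.
G = 99.47·ln 34.4 − 161.1 = 99.47·3.5381 − 161.1 = 190.830.
Rounded: 191.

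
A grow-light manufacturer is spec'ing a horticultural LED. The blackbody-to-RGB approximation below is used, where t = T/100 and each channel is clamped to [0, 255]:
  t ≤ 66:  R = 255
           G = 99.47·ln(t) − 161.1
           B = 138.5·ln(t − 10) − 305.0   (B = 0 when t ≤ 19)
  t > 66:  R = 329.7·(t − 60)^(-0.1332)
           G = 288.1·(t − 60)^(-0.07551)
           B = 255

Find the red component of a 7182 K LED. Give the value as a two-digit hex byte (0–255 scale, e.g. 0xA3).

t = 7182/100 = 71.82; the t > 66 branch applies.
R = 329.7·(71.82 − 60)^(-0.1332) = 329.7·11.82^(-0.1332) = 329.7·0.71966 = 237.272.
Rounded: 237; in hex, 0xED.

0xED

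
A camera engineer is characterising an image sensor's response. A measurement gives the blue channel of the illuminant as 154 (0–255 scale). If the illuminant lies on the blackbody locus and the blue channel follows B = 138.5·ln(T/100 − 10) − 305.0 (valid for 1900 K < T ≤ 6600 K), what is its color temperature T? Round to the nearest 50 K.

3750 K

ln(t − 10) = (154 + 305.0) / 138.5 = 3.3141.
t − 10 = e^3.3141 = 27.497, so t = 37.497.
T = 100·t = 3750 K → 3750 K to the nearest 50 K.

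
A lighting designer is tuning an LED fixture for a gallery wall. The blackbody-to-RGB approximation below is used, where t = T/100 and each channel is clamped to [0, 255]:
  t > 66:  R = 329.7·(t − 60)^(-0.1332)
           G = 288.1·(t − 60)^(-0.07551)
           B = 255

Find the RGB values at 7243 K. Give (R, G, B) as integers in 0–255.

t = 7243/100 = 72.43; the t > 66 branch applies.
R = 329.7·(72.43 − 60)^(-0.1332) = 329.7·12.43^(-0.1332) = 329.7·0.71485 = 235.687.
G = 288.1·(72.43 − 60)^(-0.07551) = 288.1·12.43^(-0.07551) = 288.1·0.82672 = 238.177.
B = 255 by definition for t > 66.
Rounded: (236, 238, 255).

(236, 238, 255)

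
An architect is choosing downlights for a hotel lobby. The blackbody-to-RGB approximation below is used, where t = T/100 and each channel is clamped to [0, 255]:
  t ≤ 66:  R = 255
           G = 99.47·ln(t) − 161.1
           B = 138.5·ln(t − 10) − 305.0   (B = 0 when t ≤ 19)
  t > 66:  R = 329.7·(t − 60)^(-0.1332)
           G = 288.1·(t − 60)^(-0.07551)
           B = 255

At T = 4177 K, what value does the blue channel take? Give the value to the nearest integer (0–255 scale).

t = 4177/100 = 41.77; the t ≤ 66 branch applies.
B = 138.5·ln(41.77 − 10) − 305.0 = 138.5·ln 31.77 − 305.0 = 138.5·3.4585 − 305.0 = 174.005.
Rounded: 174.

174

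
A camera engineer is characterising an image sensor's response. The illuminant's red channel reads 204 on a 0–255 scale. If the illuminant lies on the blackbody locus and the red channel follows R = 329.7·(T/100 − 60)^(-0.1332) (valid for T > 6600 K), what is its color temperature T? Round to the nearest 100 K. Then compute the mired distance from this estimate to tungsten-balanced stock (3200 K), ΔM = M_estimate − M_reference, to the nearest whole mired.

(t − 60)^(-0.1332) = 204/329.7 = 0.61874.
t − 60 = 0.61874^(1/-0.1332) = 0.61874^(-7.508) = 36.748, so t = 96.748.
T = 100·t = 9675 K → 9700 K to the nearest 100 K.
M_estimate = 10⁶/9700 = 103.09; M_reference = 10⁶/3200 = 312.50.
ΔM = 103.09 − 312.50 = -209.41 → -209 mireds.

-209 mireds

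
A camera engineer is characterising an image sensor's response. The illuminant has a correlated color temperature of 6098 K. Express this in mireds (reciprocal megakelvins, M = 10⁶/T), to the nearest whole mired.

164 mireds

M = 10⁶ / 6098 = 163.988 → 164 mireds.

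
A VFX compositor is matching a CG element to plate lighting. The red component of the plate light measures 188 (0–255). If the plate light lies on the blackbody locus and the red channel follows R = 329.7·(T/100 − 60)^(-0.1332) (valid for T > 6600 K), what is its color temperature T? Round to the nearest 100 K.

12800 K

(t − 60)^(-0.1332) = 188/329.7 = 0.57022.
t − 60 = 0.57022^(1/-0.1332) = 0.57022^(-7.508) = 67.848, so t = 127.848.
T = 100·t = 12785 K → 12800 K to the nearest 100 K.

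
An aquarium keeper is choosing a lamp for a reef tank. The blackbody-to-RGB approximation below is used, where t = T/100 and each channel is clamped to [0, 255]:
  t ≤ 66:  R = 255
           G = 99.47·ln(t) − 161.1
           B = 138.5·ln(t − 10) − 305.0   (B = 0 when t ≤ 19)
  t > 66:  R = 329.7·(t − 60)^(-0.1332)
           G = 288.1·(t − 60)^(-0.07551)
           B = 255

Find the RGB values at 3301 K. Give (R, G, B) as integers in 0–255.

(255, 187, 129)

t = 3301/100 = 33.01; the t ≤ 66 branch applies.
R = 255 by definition for t ≤ 66.
G = 99.47·ln 33.01 − 161.1 = 99.47·3.4968 − 161.1 = 186.728.
B = 138.5·ln(33.01 − 10) − 305.0 = 138.5·ln 23.01 − 305.0 = 138.5·3.1359 − 305.0 = 129.326.
Rounded: (255, 187, 129).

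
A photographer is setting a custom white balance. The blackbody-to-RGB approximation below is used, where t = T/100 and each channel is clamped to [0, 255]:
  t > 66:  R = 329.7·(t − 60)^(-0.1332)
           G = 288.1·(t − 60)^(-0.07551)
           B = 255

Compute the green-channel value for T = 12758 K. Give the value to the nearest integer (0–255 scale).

t = 12758/100 = 127.58; the t > 66 branch applies.
G = 288.1·(127.58 − 60)^(-0.07551) = 288.1·67.58^(-0.07551) = 288.1·0.72750 = 209.592.
Rounded: 210.

210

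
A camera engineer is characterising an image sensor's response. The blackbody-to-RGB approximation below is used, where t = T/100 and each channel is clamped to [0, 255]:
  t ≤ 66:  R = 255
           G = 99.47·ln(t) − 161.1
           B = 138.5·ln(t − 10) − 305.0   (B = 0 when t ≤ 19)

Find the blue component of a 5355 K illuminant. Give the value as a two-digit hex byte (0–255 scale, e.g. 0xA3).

t = 5355/100 = 53.55; the t ≤ 66 branch applies.
B = 138.5·ln(53.55 − 10) − 305.0 = 138.5·ln 43.55 − 305.0 = 138.5·3.7739 − 305.0 = 217.686.
Rounded: 218; in hex, 0xDA.

0xDA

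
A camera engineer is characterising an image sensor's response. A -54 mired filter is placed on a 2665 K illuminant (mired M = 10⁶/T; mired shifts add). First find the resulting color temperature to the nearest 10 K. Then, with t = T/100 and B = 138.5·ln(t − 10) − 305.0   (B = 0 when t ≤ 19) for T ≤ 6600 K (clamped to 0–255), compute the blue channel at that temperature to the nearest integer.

117

M_in = 10⁶/2665 = 375.23; M_out = 375.23 + (-54) = 321.23.
T_out = 10⁶/321.23 = 3113.0 K → 3110 K; t = 31.1.
B = 138.5·ln(31.1 − 10) − 305.0 = 138.5·ln 21.1 − 305.0 = 138.5·3.0493 − 305.0 = 117.324.
Rounded: 117.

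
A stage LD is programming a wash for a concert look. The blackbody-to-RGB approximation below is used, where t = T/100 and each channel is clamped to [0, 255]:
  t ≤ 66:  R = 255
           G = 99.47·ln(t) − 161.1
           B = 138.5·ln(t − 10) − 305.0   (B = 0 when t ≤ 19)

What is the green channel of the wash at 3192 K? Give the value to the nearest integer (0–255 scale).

t = 3192/100 = 31.92; the t ≤ 66 branch applies.
G = 99.47·ln 31.92 − 161.1 = 99.47·3.4632 − 161.1 = 183.388.
Rounded: 183.

183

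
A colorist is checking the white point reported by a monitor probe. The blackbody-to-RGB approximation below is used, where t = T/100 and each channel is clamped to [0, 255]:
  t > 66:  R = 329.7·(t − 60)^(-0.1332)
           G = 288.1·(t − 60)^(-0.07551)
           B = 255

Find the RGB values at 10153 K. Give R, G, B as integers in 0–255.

t = 10153/100 = 101.53; the t > 66 branch applies.
R = 329.7·(101.53 − 60)^(-0.1332) = 329.7·41.53^(-0.1332) = 329.7·0.60874 = 200.703.
G = 288.1·(101.53 − 60)^(-0.07551) = 288.1·41.53^(-0.07551) = 288.1·0.75474 = 217.441.
B = 255 by definition for t > 66.
Rounded: (201, 217, 255).

R=201, G=217, B=255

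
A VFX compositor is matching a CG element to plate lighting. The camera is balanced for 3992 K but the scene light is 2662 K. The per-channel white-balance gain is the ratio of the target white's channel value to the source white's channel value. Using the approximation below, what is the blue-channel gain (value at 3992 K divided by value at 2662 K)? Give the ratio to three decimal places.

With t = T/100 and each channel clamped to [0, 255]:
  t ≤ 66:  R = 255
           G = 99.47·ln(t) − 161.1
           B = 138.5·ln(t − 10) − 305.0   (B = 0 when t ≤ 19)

At 2662 K (t = 26.62):
  B = 138.5·ln(26.62 − 10) − 305.0 = 138.5·ln 16.62 − 305.0 = 138.5·2.8106 − 305.0 = 84.269.
At 3992 K (t = 39.92):
  B = 138.5·ln(39.92 − 10) − 305.0 = 138.5·ln 29.92 − 305.0 = 138.5·3.3985 − 305.0 = 165.696.
Gain = 165.696 / 84.269 = 1.9663 → 1.966.

1.966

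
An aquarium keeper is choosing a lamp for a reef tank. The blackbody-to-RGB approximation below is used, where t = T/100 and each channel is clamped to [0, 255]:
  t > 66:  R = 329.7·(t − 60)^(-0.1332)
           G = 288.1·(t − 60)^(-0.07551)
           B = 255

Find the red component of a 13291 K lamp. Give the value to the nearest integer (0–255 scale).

186

t = 13291/100 = 132.91; the t > 66 branch applies.
R = 329.7·(132.91 − 60)^(-0.1332) = 329.7·72.91^(-0.1332) = 329.7·0.56478 = 186.207.
Rounded: 186.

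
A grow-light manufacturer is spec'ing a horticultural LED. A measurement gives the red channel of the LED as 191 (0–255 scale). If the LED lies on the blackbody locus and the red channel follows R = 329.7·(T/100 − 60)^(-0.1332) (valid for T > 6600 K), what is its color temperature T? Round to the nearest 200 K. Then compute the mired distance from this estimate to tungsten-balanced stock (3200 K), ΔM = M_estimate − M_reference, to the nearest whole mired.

-229 mireds

(t − 60)^(-0.1332) = 191/329.7 = 0.57931.
t − 60 = 0.57931^(1/-0.1332) = 0.57931^(-7.508) = 60.245, so t = 120.245.
T = 100·t = 12025 K → 12000 K to the nearest 200 K.
M_estimate = 10⁶/12000 = 83.33; M_reference = 10⁶/3200 = 312.50.
ΔM = 83.33 − 312.50 = -229.17 → -229 mireds.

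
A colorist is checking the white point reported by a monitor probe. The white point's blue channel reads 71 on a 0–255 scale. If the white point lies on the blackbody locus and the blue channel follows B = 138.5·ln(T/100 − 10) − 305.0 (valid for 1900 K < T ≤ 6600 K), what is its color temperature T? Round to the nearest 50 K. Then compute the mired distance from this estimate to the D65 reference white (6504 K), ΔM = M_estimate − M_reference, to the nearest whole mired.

+246 mireds

ln(t − 10) = (71 + 305.0) / 138.5 = 2.7148.
t − 10 = e^2.7148 = 15.102, so t = 25.102.
T = 100·t = 2510 K → 2500 K to the nearest 50 K.
M_estimate = 10⁶/2500 = 400.00; M_reference = 10⁶/6504 = 153.75.
ΔM = 400.00 − 153.75 = 246.25 → +246 mireds.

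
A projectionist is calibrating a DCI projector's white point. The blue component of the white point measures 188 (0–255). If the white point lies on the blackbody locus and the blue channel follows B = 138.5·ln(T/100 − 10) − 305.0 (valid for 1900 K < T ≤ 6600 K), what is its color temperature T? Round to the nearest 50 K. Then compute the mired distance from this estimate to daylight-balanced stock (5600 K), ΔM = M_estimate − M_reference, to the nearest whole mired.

+44 mireds

ln(t − 10) = (188 + 305.0) / 138.5 = 3.5596.
t − 10 = e^3.5596 = 35.148, so t = 45.148.
T = 100·t = 4515 K → 4500 K to the nearest 50 K.
M_estimate = 10⁶/4500 = 222.22; M_reference = 10⁶/5600 = 178.57.
ΔM = 222.22 − 178.57 = 43.65 → +44 mireds.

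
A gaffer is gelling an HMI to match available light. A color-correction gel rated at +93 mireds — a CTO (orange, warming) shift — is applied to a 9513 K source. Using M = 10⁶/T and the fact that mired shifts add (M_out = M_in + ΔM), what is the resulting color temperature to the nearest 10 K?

5050 K

M_in = 10⁶/9513 = 105.12 mireds.
M_out = 105.12 + (+93) = 198.12 mireds.
T_out = 10⁶/198.12 = 5047.5 K → 5050 K.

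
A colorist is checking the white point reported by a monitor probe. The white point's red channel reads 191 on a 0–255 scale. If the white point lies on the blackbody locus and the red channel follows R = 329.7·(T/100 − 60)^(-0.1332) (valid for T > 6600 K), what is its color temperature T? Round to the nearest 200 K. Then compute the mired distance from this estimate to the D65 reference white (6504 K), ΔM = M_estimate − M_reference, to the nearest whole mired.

(t − 60)^(-0.1332) = 191/329.7 = 0.57931.
t − 60 = 0.57931^(1/-0.1332) = 0.57931^(-7.508) = 60.245, so t = 120.245.
T = 100·t = 12025 K → 12000 K to the nearest 200 K.
M_estimate = 10⁶/12000 = 83.33; M_reference = 10⁶/6504 = 153.75.
ΔM = 83.33 − 153.75 = -70.42 → -70 mireds.

-70 mireds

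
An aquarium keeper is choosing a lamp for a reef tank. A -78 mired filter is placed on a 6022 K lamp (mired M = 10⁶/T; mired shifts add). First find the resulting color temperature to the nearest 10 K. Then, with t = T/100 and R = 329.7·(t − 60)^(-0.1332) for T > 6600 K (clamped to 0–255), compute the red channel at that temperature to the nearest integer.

M_in = 10⁶/6022 = 166.06; M_out = 166.06 + (-78) = 88.06.
T_out = 10⁶/88.06 = 11356.2 K → 11360 K; t = 113.6.
R = 329.7·(113.6 − 60)^(-0.1332) = 329.7·53.6^(-0.1332) = 329.7·0.58840 = 193.997.
Rounded: 194.

194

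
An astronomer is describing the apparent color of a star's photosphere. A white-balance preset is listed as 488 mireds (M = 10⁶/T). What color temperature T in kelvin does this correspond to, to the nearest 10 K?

T = 10⁶ / 488 = 2049.18 K → 2050 K.

2050 K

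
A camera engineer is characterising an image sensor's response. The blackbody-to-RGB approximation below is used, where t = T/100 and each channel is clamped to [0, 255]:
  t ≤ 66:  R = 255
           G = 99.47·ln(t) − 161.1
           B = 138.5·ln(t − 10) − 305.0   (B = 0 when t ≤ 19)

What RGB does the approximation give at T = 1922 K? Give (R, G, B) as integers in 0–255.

t = 1922/100 = 19.22; the t ≤ 66 branch applies.
R = 255 by definition for t ≤ 66.
G = 99.47·ln 19.22 − 161.1 = 99.47·2.9560 − 161.1 = 132.928.
B = 138.5·ln(19.22 − 10) − 305.0 = 138.5·ln 9.22 − 305.0 = 138.5·2.2214 − 305.0 = 2.660.
Rounded: (255, 133, 3).

(255, 133, 3)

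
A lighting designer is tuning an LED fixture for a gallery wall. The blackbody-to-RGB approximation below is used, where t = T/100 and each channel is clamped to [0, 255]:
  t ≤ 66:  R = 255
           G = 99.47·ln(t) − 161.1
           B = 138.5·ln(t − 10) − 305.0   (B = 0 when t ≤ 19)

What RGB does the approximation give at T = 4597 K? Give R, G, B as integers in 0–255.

t = 4597/100 = 45.97; the t ≤ 66 branch applies.
R = 255 by definition for t ≤ 66.
G = 99.47·ln 45.97 − 161.1 = 99.47·3.8280 − 161.1 = 219.670.
B = 138.5·ln(45.97 − 10) − 305.0 = 138.5·ln 35.97 − 305.0 = 138.5·3.5827 − 305.0 = 191.202.
Rounded: (255, 220, 191).

R=255, G=220, B=191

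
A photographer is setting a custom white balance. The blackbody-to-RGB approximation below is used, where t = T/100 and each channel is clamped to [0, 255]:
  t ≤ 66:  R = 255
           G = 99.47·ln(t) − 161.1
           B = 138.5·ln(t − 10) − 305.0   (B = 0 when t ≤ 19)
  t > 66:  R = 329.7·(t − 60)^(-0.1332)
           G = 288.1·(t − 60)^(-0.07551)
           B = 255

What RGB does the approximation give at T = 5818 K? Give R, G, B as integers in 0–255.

t = 5818/100 = 58.18; the t ≤ 66 branch applies.
R = 255 by definition for t ≤ 66.
G = 99.47·ln 58.18 − 161.1 = 99.47·4.0635 − 161.1 = 243.100.
B = 138.5·ln(58.18 − 10) − 305.0 = 138.5·ln 48.18 − 305.0 = 138.5·3.8749 − 305.0 = 231.680.
Rounded: (255, 243, 232).

R=255, G=243, B=232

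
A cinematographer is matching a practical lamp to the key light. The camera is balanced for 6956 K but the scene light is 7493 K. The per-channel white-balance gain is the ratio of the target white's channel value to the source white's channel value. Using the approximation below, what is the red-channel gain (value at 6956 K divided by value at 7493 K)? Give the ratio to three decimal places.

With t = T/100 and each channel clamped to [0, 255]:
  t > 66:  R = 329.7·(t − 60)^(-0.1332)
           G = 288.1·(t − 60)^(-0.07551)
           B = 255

1.061

At 7493 K (t = 74.93):
  R = 329.7·(74.93 − 60)^(-0.1332) = 329.7·14.93^(-0.1332) = 329.7·0.69761 = 230.003.
At 6956 K (t = 69.56):
  R = 329.7·(69.56 − 60)^(-0.1332) = 329.7·9.56^(-0.1332) = 329.7·0.74029 = 244.074.
Gain = 244.074 / 230.003 = 1.0612 → 1.061.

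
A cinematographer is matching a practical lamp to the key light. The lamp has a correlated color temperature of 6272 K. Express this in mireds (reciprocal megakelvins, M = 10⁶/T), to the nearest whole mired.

M = 10⁶ / 6272 = 159.439 → 159 mireds.

159 mireds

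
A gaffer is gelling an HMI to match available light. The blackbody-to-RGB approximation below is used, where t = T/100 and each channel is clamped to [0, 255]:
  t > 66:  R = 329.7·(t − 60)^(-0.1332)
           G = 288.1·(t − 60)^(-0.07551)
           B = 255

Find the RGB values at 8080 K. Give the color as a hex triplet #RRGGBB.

t = 8080/100 = 80.8; the t > 66 branch applies.
R = 329.7·(80.8 − 60)^(-0.1332) = 329.7·20.8^(-0.1332) = 329.7·0.66747 = 220.066.
G = 288.1·(80.8 − 60)^(-0.07551) = 288.1·20.8^(-0.07551) = 288.1·0.79519 = 229.095.
B = 255 by definition for t > 66.
Rounded: (220, 229, 255).
In hex: #DCE5FF.

#DCE5FF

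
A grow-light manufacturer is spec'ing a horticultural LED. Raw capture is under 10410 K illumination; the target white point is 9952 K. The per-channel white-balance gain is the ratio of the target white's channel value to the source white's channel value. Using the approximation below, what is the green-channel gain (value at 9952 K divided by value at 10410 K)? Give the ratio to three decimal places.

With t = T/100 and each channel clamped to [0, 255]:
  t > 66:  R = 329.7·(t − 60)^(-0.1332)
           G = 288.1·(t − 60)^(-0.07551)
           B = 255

1.008

At 10410 K (t = 104.1):
  G = 288.1·(104.1 − 60)^(-0.07551) = 288.1·44.1^(-0.07551) = 288.1·0.75133 = 216.457.
At 9952 K (t = 99.52):
  G = 288.1·(99.52 − 60)^(-0.07551) = 288.1·39.52^(-0.07551) = 288.1·0.75757 = 218.257.
Gain = 218.257 / 216.457 = 1.0083 → 1.008.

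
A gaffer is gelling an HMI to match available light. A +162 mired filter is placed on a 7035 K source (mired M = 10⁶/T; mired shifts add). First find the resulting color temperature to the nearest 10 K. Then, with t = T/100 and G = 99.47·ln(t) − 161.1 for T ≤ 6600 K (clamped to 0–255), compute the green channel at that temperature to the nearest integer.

M_in = 10⁶/7035 = 142.15; M_out = 142.15 + (+162) = 304.15.
T_out = 10⁶/304.15 = 3287.9 K → 3290 K; t = 32.9.
G = 99.47·ln 32.9 − 161.1 = 99.47·3.4935 − 161.1 = 186.396.
Rounded: 186.

186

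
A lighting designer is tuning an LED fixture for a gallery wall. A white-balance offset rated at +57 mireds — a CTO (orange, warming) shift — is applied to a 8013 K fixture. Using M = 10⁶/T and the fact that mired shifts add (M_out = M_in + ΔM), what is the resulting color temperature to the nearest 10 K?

5500 K

M_in = 10⁶/8013 = 124.80 mireds.
M_out = 124.80 + (+57) = 181.80 mireds.
T_out = 10⁶/181.80 = 5500.6 K → 5500 K.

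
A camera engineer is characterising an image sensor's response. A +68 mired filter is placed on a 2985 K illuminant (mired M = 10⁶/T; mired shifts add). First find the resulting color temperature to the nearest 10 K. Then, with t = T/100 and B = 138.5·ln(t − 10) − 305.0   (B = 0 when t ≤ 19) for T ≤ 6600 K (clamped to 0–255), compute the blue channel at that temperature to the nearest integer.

M_in = 10⁶/2985 = 335.01; M_out = 335.01 + (+68) = 403.01.
T_out = 10⁶/403.01 = 2481.3 K → 2480 K; t = 24.8.
B = 138.5·ln(24.8 − 10) − 305.0 = 138.5·ln 14.8 − 305.0 = 138.5·2.6946 − 305.0 = 68.206.
Rounded: 68.

68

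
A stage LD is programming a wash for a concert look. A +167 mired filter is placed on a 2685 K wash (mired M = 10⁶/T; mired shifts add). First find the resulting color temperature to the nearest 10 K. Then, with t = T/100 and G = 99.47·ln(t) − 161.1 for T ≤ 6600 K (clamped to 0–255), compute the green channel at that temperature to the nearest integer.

129

M_in = 10⁶/2685 = 372.44; M_out = 372.44 + (+167) = 539.44.
T_out = 10⁶/539.44 = 1853.8 K → 1850 K; t = 18.5.
G = 99.47·ln 18.5 − 161.1 = 99.47·2.9178 − 161.1 = 129.131.
Rounded: 129.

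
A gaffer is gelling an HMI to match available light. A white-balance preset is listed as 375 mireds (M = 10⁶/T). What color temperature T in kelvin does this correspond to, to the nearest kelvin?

T = 10⁶ / 375 = 2666.67 K → 2667 K.

2667 K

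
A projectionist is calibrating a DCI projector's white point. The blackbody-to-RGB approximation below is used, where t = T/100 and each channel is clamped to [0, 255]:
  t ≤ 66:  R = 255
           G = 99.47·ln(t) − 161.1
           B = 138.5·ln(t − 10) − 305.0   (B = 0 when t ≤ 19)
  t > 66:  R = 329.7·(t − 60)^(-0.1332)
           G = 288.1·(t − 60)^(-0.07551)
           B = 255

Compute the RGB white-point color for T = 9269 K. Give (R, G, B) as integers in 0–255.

t = 9269/100 = 92.69; the t > 66 branch applies.
R = 329.7·(92.69 − 60)^(-0.1332) = 329.7·32.69^(-0.1332) = 329.7·0.62846 = 207.204.
G = 288.1·(92.69 − 60)^(-0.07551) = 288.1·32.69^(-0.07551) = 288.1·0.76850 = 221.406.
B = 255 by definition for t > 66.
Rounded: (207, 221, 255).

(207, 221, 255)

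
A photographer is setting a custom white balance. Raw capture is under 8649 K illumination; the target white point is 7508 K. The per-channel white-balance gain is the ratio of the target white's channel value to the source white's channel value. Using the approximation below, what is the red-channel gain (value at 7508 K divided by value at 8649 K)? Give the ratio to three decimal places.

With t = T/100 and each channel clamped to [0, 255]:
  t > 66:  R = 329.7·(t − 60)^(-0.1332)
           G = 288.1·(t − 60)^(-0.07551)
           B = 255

At 8649 K (t = 86.49):
  R = 329.7·(86.49 − 60)^(-0.1332) = 329.7·26.49^(-0.1332) = 329.7·0.64632 = 213.091.
At 7508 K (t = 75.08):
  R = 329.7·(75.08 − 60)^(-0.1332) = 329.7·15.08^(-0.1332) = 329.7·0.69669 = 229.697.
Gain = 229.697 / 213.091 = 1.0779 → 1.078.

1.078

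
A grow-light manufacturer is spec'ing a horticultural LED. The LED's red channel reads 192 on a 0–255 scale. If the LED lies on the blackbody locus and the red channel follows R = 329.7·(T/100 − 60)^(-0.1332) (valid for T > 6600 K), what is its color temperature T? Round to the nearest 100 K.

(t − 60)^(-0.1332) = 192/329.7 = 0.58235.
t − 60 = 0.58235^(1/-0.1332) = 0.58235^(-7.508) = 57.929, so t = 117.929.
T = 100·t = 11793 K → 11800 K to the nearest 100 K.

11800 K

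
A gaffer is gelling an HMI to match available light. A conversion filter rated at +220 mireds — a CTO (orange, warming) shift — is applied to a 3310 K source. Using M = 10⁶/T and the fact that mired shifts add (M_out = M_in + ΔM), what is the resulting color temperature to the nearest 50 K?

1900 K

M_in = 10⁶/3310 = 302.11 mireds.
M_out = 302.11 + (+220) = 522.11 mireds.
T_out = 10⁶/522.11 = 1915.3 K → 1900 K.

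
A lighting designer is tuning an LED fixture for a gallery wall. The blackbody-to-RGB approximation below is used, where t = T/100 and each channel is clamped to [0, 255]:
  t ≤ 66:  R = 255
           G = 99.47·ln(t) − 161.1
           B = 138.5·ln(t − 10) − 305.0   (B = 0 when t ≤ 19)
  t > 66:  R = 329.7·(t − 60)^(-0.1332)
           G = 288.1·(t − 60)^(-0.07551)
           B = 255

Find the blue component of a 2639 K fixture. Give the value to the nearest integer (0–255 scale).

t = 2639/100 = 26.39; the t ≤ 66 branch applies.
B = 138.5·ln(26.39 − 10) − 305.0 = 138.5·ln 16.39 − 305.0 = 138.5·2.7967 − 305.0 = 82.339.
Rounded: 82.

82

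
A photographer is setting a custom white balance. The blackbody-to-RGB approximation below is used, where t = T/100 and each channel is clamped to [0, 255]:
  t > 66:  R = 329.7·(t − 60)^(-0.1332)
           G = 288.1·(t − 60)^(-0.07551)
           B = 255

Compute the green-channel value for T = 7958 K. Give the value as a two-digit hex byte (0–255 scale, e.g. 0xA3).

t = 7958/100 = 79.58; the t > 66 branch applies.
G = 288.1·(79.58 − 60)^(-0.07551) = 288.1·19.58^(-0.07551) = 288.1·0.79883 = 230.143.
Rounded: 230; in hex, 0xE6.

0xE6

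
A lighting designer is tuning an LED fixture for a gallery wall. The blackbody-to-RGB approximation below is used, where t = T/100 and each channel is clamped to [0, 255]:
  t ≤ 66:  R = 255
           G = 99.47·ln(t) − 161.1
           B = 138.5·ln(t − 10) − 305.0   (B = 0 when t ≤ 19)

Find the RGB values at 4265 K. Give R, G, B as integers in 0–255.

R=255, G=212, B=178

t = 4265/100 = 42.65; the t ≤ 66 branch applies.
R = 255 by definition for t ≤ 66.
G = 99.47·ln 42.65 − 161.1 = 99.47·3.7530 − 161.1 = 212.214.
B = 138.5·ln(42.65 − 10) − 305.0 = 138.5·ln 32.65 − 305.0 = 138.5·3.4858 − 305.0 = 177.790.
Rounded: (255, 212, 178).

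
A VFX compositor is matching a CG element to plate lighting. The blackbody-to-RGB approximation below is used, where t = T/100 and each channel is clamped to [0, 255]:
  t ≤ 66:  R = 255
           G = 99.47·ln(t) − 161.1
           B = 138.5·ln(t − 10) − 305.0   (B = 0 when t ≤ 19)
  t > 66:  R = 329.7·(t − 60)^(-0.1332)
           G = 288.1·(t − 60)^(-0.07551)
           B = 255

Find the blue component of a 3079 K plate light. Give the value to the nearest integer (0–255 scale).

115

t = 3079/100 = 30.79; the t ≤ 66 branch applies.
B = 138.5·ln(30.79 − 10) − 305.0 = 138.5·ln 20.79 − 305.0 = 138.5·3.0345 − 305.0 = 115.274.
Rounded: 115.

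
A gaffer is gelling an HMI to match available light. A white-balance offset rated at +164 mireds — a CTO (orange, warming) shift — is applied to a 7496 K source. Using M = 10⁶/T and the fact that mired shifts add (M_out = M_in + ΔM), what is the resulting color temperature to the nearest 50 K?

3350 K

M_in = 10⁶/7496 = 133.40 mireds.
M_out = 133.40 + (+164) = 297.40 mireds.
T_out = 10⁶/297.40 = 3362.4 K → 3350 K.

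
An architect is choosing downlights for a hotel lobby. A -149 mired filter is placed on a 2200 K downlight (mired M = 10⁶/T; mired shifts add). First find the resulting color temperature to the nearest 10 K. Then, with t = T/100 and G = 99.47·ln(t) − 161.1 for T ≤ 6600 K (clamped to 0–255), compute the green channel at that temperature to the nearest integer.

186

M_in = 10⁶/2200 = 454.55; M_out = 454.55 + (-149) = 305.55.
T_out = 10⁶/305.55 = 3272.8 K → 3270 K; t = 32.7.
G = 99.47·ln 32.7 − 161.1 = 99.47·3.4874 − 161.1 = 185.789.
Rounded: 186.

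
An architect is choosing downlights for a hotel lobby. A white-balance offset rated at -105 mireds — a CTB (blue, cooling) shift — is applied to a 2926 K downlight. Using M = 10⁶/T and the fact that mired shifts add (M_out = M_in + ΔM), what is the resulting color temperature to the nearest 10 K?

4220 K

M_in = 10⁶/2926 = 341.76 mireds.
M_out = 341.76 + (-105) = 236.76 mireds.
T_out = 10⁶/236.76 = 4223.6 K → 4220 K.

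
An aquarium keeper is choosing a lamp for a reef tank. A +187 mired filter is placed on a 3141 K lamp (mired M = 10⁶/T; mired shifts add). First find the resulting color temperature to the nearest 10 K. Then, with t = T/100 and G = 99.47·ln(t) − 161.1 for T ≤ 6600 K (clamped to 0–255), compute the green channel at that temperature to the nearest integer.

M_in = 10⁶/3141 = 318.37; M_out = 318.37 + (+187) = 505.37.
T_out = 10⁶/505.37 = 1978.7 K → 1980 K; t = 19.8.
G = 99.47·ln 19.8 − 161.1 = 99.47·2.9857 − 161.1 = 135.886.
Rounded: 136.

136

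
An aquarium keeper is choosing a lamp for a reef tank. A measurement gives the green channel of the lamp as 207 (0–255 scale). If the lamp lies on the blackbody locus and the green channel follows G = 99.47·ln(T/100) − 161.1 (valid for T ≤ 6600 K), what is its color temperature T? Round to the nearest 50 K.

4050 K

ln t = (207 + 161.1) / 99.47 = 3.7006.
t = e^3.7006 = 40.472.
T = 100·t = 4047 K → 4050 K to the nearest 50 K.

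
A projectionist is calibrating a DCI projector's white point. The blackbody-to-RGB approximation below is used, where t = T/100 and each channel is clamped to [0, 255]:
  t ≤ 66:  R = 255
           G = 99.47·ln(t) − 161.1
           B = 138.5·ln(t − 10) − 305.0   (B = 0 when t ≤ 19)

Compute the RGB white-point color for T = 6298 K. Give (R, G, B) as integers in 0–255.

t = 6298/100 = 62.98; the t ≤ 66 branch applies.
R = 255 by definition for t ≤ 66.
G = 99.47·ln 62.98 − 161.1 = 99.47·4.1428 − 161.1 = 250.986.
B = 138.5·ln(62.98 − 10) − 305.0 = 138.5·ln 52.98 − 305.0 = 138.5·3.9699 − 305.0 = 244.833.
Rounded: (255, 251, 245).

(255, 251, 245)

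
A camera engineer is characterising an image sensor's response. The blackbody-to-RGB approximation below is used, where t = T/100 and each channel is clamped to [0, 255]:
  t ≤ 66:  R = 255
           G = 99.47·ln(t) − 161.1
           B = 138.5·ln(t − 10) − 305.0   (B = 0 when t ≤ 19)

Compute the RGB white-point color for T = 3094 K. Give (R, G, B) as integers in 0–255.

t = 3094/100 = 30.94; the t ≤ 66 branch applies.
R = 255 by definition for t ≤ 66.
G = 99.47·ln 30.94 − 161.1 = 99.47·3.4320 − 161.1 = 180.286.
B = 138.5·ln(30.94 − 10) − 305.0 = 138.5·ln 20.94 − 305.0 = 138.5·3.0417 − 305.0 = 116.270.
Rounded: (255, 180, 116).

(255, 180, 116)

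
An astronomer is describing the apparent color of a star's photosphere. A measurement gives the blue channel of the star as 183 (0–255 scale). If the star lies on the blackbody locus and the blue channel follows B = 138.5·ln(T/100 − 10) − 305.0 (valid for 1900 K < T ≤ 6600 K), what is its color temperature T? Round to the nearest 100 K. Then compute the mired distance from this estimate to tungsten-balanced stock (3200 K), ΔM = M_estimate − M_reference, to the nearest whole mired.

-85 mireds

ln(t − 10) = (183 + 305.0) / 138.5 = 3.5235.
t − 10 = e^3.5235 = 33.902, so t = 43.902.
T = 100·t = 4390 K → 4400 K to the nearest 100 K.
M_estimate = 10⁶/4400 = 227.27; M_reference = 10⁶/3200 = 312.50.
ΔM = 227.27 − 312.50 = -85.23 → -85 mireds.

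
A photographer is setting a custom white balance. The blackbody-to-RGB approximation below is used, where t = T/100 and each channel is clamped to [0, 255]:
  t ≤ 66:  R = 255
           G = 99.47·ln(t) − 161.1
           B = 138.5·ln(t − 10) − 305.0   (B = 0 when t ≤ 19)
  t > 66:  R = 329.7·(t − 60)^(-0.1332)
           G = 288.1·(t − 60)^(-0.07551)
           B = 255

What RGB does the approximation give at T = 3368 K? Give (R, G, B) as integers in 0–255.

t = 3368/100 = 33.68; the t ≤ 66 branch applies.
R = 255 by definition for t ≤ 66.
G = 99.47·ln 33.68 − 161.1 = 99.47·3.5169 − 161.1 = 188.726.
B = 138.5·ln(33.68 − 10) − 305.0 = 138.5·ln 23.68 − 305.0 = 138.5·3.1646 − 305.0 = 133.301.
Rounded: (255, 189, 133).

(255, 189, 133)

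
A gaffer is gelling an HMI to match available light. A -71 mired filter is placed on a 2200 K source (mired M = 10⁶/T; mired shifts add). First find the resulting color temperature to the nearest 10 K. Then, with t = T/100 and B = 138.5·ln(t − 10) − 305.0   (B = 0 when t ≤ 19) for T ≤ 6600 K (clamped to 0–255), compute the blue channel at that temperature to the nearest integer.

80

M_in = 10⁶/2200 = 454.55; M_out = 454.55 + (-71) = 383.55.
T_out = 10⁶/383.55 = 2607.3 K → 2610 K; t = 26.1.
B = 138.5·ln(26.1 − 10) − 305.0 = 138.5·ln 16.1 − 305.0 = 138.5·2.7788 − 305.0 = 79.866.
Rounded: 80.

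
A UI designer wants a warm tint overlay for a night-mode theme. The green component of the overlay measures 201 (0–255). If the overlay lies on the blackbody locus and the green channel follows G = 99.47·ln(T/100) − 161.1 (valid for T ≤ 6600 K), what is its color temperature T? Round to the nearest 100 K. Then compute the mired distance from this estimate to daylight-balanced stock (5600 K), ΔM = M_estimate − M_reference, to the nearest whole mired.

+85 mireds

ln t = (201 + 161.1) / 99.47 = 3.6403.
t = e^3.6403 = 38.103.
T = 100·t = 3810 K → 3800 K to the nearest 100 K.
M_estimate = 10⁶/3800 = 263.16; M_reference = 10⁶/5600 = 178.57.
ΔM = 263.16 − 178.57 = 84.59 → +85 mireds.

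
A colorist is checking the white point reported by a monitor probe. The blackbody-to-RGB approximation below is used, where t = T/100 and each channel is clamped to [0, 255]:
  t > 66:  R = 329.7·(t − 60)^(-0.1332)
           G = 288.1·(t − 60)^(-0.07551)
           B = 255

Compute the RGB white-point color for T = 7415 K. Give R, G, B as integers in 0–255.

R=232, G=236, B=255

t = 7415/100 = 74.15; the t > 66 branch applies.
R = 329.7·(74.15 − 60)^(-0.1332) = 329.7·14.15^(-0.1332) = 329.7·0.70262 = 231.653.
G = 288.1·(74.15 − 60)^(-0.07551) = 288.1·14.15^(-0.07551) = 288.1·0.81867 = 235.857.
B = 255 by definition for t > 66.
Rounded: (232, 236, 255).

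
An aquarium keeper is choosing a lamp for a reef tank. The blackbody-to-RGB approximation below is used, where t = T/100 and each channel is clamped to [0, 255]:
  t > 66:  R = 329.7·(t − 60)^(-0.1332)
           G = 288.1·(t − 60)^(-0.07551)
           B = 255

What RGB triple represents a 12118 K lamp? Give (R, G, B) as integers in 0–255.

t = 12118/100 = 121.18; the t > 66 branch applies.
R = 329.7·(121.18 − 60)^(-0.1332) = 329.7·61.18^(-0.1332) = 329.7·0.57813 = 190.609.
G = 288.1·(121.18 − 60)^(-0.07551) = 288.1·61.18^(-0.07551) = 288.1·0.73298 = 211.172.
B = 255 by definition for t > 66.
Rounded: (191, 211, 255).

(191, 211, 255)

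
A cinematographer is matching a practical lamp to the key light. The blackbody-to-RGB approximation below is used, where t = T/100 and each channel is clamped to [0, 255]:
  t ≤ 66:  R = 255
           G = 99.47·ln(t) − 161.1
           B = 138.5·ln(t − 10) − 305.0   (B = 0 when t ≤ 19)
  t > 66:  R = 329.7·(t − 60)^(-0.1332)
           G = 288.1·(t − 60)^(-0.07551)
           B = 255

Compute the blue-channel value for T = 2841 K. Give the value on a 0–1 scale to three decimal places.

0.386

t = 2841/100 = 28.41; the t ≤ 66 branch applies.
B = 138.5·ln(28.41 − 10) − 305.0 = 138.5·ln 18.41 − 305.0 = 138.5·2.9129 − 305.0 = 98.436.
On a 0–1 scale: 98.436/255 = 0.3860 → 0.386.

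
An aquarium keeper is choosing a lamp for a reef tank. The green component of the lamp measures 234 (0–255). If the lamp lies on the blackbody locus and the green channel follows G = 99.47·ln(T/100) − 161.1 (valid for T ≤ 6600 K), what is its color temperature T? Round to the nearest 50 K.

5300 K

ln t = (234 + 161.1) / 99.47 = 3.9721.
t = e^3.9721 = 53.093.
T = 100·t = 5309 K → 5300 K to the nearest 50 K.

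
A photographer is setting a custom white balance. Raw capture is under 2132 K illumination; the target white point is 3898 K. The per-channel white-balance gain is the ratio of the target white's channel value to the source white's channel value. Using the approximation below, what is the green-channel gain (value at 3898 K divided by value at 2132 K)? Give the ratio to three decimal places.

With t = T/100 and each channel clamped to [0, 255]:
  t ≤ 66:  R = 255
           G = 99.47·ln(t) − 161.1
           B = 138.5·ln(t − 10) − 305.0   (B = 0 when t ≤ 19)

At 2132 K (t = 21.32):
  G = 99.47·ln 21.32 − 161.1 = 99.47·3.0596 − 161.1 = 143.243.
At 3898 K (t = 38.98):
  G = 99.47·ln 38.98 − 161.1 = 99.47·3.6630 − 161.1 = 203.263.
Gain = 203.263 / 143.243 = 1.4190 → 1.419.

1.419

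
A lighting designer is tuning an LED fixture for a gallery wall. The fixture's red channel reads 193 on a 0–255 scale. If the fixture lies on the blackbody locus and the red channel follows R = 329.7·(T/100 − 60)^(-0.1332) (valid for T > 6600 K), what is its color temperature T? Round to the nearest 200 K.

(t − 60)^(-0.1332) = 193/329.7 = 0.58538.
t − 60 = 0.58538^(1/-0.1332) = 0.58538^(-7.508) = 55.713, so t = 115.713.
T = 100·t = 11571 K → 11600 K to the nearest 200 K.

11600 K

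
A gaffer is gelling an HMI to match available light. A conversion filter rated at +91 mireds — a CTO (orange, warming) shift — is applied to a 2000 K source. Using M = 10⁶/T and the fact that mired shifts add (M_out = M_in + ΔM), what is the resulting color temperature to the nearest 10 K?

1690 K

M_in = 10⁶/2000 = 500.00 mireds.
M_out = 500.00 + (+91) = 591.00 mireds.
T_out = 10⁶/591.00 = 1692.0 K → 1690 K.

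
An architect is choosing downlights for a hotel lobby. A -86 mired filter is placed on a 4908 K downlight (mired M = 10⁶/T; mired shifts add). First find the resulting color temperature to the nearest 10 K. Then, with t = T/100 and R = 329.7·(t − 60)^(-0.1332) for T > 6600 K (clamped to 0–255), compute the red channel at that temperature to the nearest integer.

215

M_in = 10⁶/4908 = 203.75; M_out = 203.75 + (-86) = 117.75.
T_out = 10⁶/117.75 = 8492.6 K → 8490 K; t = 84.9.
R = 329.7·(84.9 − 60)^(-0.1332) = 329.7·24.9^(-0.1332) = 329.7·0.65167 = 214.855.
Rounded: 215.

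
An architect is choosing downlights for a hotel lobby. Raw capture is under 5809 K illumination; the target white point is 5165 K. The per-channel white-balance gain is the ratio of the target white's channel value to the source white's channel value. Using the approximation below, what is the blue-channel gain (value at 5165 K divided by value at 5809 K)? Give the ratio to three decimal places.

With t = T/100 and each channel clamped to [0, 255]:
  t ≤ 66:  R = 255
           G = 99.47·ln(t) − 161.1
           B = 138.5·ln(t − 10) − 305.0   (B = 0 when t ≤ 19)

At 5809 K (t = 58.09):
  B = 138.5·ln(58.09 − 10) − 305.0 = 138.5·ln 48.09 − 305.0 = 138.5·3.8731 − 305.0 = 231.421.
At 5165 K (t = 51.65):
  B = 138.5·ln(51.65 − 10) − 305.0 = 138.5·ln 41.65 − 305.0 = 138.5·3.7293 − 305.0 = 211.508.
Gain = 211.508 / 231.421 = 0.9140 → 0.914.

0.914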